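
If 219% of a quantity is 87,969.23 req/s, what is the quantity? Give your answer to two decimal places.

40,168.60 req/s

87,969.23 req/s ÷ 2.19 ≈ 40,168.60 req/s.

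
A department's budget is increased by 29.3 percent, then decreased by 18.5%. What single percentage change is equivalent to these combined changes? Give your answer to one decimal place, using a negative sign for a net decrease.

The combined multiplier is 1.293 × 0.815 = 1.053795.
That corresponds to an increase of 5.4%.

5.4%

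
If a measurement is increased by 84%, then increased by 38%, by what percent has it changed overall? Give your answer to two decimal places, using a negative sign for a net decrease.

153.92%

An 84% increase multiplies by 1.84.
Then a 38% increase: 1.84 × 1.38 = 2.5392.
Overall factor 2.5392, i.e. 153.92%.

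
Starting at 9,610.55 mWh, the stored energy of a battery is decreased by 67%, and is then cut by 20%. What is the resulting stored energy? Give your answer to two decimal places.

2,537.19 mWh

Each change multiplies by a factor: 0.33 × 0.8 = 0.264.
9,610.55 × 0.264 = 2537.1852 ≈ 2,537.19.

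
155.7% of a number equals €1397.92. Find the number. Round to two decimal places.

€897.83

€1397.92 ÷ 1.557 ≈ €897.83.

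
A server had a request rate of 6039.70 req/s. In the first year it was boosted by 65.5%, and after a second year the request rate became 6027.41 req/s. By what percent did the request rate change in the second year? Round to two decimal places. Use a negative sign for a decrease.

After the first year: 6039.70 × 1.655 = 9995.7035.
Second-year multiplier: 6027.41 ÷ 9995.7035 ≈ 0.603.
That is a change of -39.70%.

-39.70%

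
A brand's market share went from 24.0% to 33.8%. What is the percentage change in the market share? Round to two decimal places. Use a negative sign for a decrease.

The change is 33.8 − 24.0 = 9.8 percentage points.
Relative to the original 24.0%, that is 9.8 ÷ 24.0 ≈ 40.83%.

40.83%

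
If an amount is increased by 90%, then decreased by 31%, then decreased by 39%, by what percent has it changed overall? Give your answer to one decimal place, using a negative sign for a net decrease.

The combined multiplier is 1.9 × 0.69 × 0.61 = 0.79971.
That corresponds to a decrease of 20.0%.

-20.0%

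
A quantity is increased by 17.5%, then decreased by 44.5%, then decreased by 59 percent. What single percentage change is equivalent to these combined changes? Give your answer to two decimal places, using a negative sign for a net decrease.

-73.26%

The combined multiplier is 1.175 × 0.555 × 0.41 = 0.26737125.
That corresponds to a decrease of 73.26%.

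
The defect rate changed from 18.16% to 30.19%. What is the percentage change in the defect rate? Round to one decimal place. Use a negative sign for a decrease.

The change is 30.19 − 18.16 = 12.03 percentage points.
Relative to the original 18.16%, that is 12.03 ÷ 18.16 ≈ 66.2%.

66.2%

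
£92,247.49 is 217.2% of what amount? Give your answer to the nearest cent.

£42,471.22

£92,247.49 ÷ 2.172 ≈ £42,471.22.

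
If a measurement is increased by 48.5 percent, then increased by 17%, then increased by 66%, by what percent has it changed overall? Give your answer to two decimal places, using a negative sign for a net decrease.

A 48.5% increase multiplies by 1.485.
Then a 17% increase: 1.485 × 1.17 = 1.73745.
Then a 66% increase: 1.73745 × 1.66 = 2.884167.
Overall factor 2.884167, i.e. 188.42%.

188.42%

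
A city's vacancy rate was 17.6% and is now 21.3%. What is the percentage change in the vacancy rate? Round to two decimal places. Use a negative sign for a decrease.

The change is 21.3 − 17.6 = 3.7 percentage points.
Relative to the original 17.6%, that is 3.7 ÷ 17.6 ≈ 21.02%.

21.02%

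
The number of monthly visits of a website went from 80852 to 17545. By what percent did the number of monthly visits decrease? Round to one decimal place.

78.3%

Change: 17545 − 80852 = -63307.
Relative to the original: -63307 ÷ 80852 ≈ -78.3%.
So the number of monthly visits decreased by 78.3%.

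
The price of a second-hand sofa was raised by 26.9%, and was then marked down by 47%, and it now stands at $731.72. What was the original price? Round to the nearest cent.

Undoing the 47% decrease: $731.72 ÷ 0.53 ≈ $1380.603774.
Undoing the 26.9% increase: $1380.603774 ÷ 1.269 ≈ $1,087.95.

$1,087.95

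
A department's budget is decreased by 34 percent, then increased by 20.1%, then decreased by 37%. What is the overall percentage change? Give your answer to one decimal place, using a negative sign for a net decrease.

-50.1%

A 34% decrease multiplies by 0.66.
Then a 20.1% increase: 0.66 × 1.201 = 0.79266.
Then a 37% decrease: 0.79266 × 0.63 = 0.4993758.
Overall factor 0.4993758, i.e. -50.1%.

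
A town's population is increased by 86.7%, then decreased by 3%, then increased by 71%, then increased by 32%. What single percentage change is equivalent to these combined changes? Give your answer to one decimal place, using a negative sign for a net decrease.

An 86.7% increase multiplies by 1.867.
Then a 3% decrease: 1.867 × 0.97 = 1.81099.
Then a 71% increase: 1.81099 × 1.71 = 3.0967929.
Then a 32% increase: 3.0967929 × 1.32 = 4.087766628.
Overall factor 4.087766628, i.e. 308.8%.

308.8%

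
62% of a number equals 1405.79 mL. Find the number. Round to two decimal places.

2267.40 mL

1405.79 mL ÷ 0.62 ≈ 2267.40 mL.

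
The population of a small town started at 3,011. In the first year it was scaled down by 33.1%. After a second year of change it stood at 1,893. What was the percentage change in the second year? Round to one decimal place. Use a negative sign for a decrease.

-6.0%

After the first year: 3,011 × 0.669 = 2014.359.
Second-year multiplier: 1,893 ÷ 2014.359 ≈ 0.93975.
That is a change of -6.0%.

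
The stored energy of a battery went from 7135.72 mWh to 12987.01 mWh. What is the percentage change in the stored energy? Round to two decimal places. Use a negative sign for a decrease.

Change: 12987.01 − 7135.72 = 5851.29.
Relative to the original: 5851.29 ÷ 7135.72 ≈ 82.00%.

82.00%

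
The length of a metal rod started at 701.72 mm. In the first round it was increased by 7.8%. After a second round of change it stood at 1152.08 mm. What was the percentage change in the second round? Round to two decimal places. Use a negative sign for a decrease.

52.30%

After the first round: 701.72 × 1.078 = 756.45416.
Second-round multiplier: 1152.08 ÷ 756.45416 ≈ 1.523.
That is a change of 52.30%.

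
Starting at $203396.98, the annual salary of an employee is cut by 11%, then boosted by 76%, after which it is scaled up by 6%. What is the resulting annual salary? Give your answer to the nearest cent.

$337717.09

After the 11% decrease: $203396.98 × 0.89 = $181023.3122.
After the 76% increase: $181023.3122 × 1.76 = $318601.029472.
6% increase: $318601.029472 × 1.06 = $337717.09124032 ≈ $337717.09.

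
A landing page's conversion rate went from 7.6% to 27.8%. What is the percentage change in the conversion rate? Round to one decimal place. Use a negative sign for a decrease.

265.8%

The change is 27.8 − 7.6 = 20.2 percentage points.
Relative to the original 7.6%, that is 20.2 ÷ 7.6 ≈ 265.8%.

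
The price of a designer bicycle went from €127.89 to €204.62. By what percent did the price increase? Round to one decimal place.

60.0%

Change: €204.62 − €127.89 = €76.73.
Relative to the original: €76.73 ÷ €127.89 ≈ 60.0%.
So the price increased by 60.0%.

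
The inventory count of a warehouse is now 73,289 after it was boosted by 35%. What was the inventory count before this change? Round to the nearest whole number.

The overall multiplier applied was 1.35.
So the original inventory count was 73,289 ÷ 1.35 ≈ 54,288.

54,288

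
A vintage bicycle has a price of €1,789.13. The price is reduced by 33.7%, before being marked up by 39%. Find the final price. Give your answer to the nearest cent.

€1,648.81

After the 33.7% decrease: €1,789.13 × 0.663 = €1186.19319.
39% increase: €1186.19319 × 1.39 = €1648.8085341 ≈ €1,648.81.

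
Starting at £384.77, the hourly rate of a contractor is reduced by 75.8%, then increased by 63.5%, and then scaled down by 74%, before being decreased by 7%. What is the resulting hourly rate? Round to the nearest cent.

£36.81

Each change multiplies by a factor: 0.242 × 1.635 × 0.26 × 0.93 = 0.095673006.
£384.77 × 0.095673006 = £36.81210251862 ≈ £36.81.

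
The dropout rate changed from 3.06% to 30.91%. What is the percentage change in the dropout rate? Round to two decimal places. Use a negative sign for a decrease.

The change is 30.91 − 3.06 = 27.85 percentage points.
Relative to the original 3.06%, that is 27.85 ÷ 3.06 ≈ 910.13%.

910.13%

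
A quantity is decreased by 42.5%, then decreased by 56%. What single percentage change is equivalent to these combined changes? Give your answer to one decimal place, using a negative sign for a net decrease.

-74.7%

A 42.5% decrease multiplies by 0.575.
Then a 56% decrease: 0.575 × 0.44 = 0.253.
Overall factor 0.253, i.e. -74.7%.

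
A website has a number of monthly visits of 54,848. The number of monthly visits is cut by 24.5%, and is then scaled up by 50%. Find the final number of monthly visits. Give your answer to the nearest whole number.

62,115

24.5% decrease: 54,848 × 0.755 = 41410.24.
After the 50% increase: 41410.24 × 1.5 = 62115.36 ≈ 62,115.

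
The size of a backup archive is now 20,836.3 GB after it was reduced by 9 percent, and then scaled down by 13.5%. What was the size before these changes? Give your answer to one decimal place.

26,470.6 GB

The overall multiplier applied was 0.91 × 0.865 = 0.78715.
So the original size was 20,836.3 ÷ 0.78715 ≈ 26,470.6 GB.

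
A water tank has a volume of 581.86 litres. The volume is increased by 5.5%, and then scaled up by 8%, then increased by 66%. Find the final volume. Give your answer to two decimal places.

Each change multiplies by a factor: 1.055 × 1.08 × 1.66 = 1.891404.
581.86 × 1.891404 = 1100.53233144 ≈ 1100.53.

1100.53 litres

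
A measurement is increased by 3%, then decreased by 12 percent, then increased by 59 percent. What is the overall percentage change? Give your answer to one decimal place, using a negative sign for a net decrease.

The combined multiplier is 1.03 × 0.88 × 1.59 = 1.441176.
That corresponds to an increase of 44.1%.

44.1%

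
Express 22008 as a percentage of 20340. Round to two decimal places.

108.20%

22008 ÷ 20340 ≈ 108.20%.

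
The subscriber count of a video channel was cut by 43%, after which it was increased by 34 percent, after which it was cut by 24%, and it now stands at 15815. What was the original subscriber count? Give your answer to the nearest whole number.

27244

The overall multiplier applied was 0.57 × 1.34 × 0.76 = 0.580488.
So the original subscriber count was 15815 ÷ 0.580488 ≈ 27244.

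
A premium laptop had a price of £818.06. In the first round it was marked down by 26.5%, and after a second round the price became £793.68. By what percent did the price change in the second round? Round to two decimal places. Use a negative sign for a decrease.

32.00%

After the first round: £818.06 × 0.735 = £601.2741.
Second-round multiplier: £793.68 ÷ £601.2741 ≈ 1.319997.
That is a change of 32.00%.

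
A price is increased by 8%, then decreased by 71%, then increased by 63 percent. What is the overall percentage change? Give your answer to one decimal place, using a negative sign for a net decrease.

-48.9%

The combined multiplier is 1.08 × 0.29 × 1.63 = 0.510516.
That corresponds to a decrease of 48.9%.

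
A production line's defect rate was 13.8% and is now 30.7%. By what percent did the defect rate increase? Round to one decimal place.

The change is 30.7 − 13.8 = 16.9 percentage points.
Relative to the original 13.8%, that is 16.9 ÷ 13.8 ≈ 122.5%.
So the defect rate rose by 122.5%.

122.5%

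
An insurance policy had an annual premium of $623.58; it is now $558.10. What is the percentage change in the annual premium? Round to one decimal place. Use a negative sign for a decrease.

-10.5%

Change: $558.10 − $623.58 = -$65.48.
Relative to the original: -$65.48 ÷ $623.58 ≈ -10.5%.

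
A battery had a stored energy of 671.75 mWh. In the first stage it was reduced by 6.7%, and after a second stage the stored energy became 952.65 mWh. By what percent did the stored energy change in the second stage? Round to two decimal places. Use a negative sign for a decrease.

52.00%

After the first stage: 671.75 × 0.933 = 626.74275.
Second-stage multiplier: 952.65 ÷ 626.74275 ≈ 1.520002.
That is a change of 52.00%.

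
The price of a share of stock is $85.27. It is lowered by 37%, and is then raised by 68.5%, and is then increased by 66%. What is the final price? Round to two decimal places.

Each change multiplies by a factor: 0.63 × 1.685 × 1.66 = 1.762173.
$85.27 × 1.762173 = $150.26049171 ≈ $150.26.

$150.26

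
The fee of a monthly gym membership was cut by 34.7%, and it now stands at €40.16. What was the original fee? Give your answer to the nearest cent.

€61.50

The overall multiplier applied was 0.653.
So the original fee was €40.16 ÷ 0.653 ≈ €61.50.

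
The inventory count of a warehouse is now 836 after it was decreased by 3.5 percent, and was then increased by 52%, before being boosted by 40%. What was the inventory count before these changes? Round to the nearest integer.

407

The overall multiplier applied was 0.965 × 1.52 × 1.4 = 2.05352.
So the original inventory count was 836 ÷ 2.05352 ≈ 407.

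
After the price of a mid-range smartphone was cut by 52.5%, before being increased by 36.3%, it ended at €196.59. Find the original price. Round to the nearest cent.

Undoing the 36.3% increase: €196.59 ÷ 1.363 ≈ €144.233309.
Undoing the 52.5% decrease: €144.233309 ÷ 0.475 ≈ €303.65.

€303.65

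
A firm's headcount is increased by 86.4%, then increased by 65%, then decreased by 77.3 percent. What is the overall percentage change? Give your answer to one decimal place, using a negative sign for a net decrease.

-30.2%

The combined multiplier is 1.864 × 1.65 × 0.227 = 0.6981612.
That corresponds to a decrease of 30.2%.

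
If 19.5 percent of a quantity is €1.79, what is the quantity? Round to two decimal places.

€9.18

€1.79 ÷ 0.195 ≈ €9.18.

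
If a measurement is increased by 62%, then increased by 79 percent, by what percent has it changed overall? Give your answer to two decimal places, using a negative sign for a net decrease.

A 62% increase multiplies by 1.62.
Then a 79% increase: 1.62 × 1.79 = 2.8998.
Overall factor 2.8998, i.e. 189.98%.

189.98%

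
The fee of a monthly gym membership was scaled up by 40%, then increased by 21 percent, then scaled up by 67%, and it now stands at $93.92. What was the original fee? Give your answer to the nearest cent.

$33.20

Undoing the 67% increase: $93.92 ÷ 1.67 ≈ $56.239521.
Undoing the 21% increase: $56.239521 ÷ 1.21 ≈ $46.478943.
Undoing the 40% increase: $46.478943 ÷ 1.4 ≈ $33.20.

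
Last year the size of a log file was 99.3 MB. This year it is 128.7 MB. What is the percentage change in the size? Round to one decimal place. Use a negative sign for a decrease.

Change: 128.7 − 99.3 = 29.4.
Relative to the original: 29.4 ÷ 99.3 ≈ 29.6%.

29.6%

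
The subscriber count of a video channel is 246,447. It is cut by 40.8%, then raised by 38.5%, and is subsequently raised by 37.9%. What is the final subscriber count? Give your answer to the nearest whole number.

After the 40.8% decrease: 246,447 × 0.592 = 145896.624.
38.5% increase: 145896.624 × 1.385 = 202066.82424.
After the 37.9% increase: 202066.82424 × 1.379 = 278650.15062696 ≈ 278,650.

278,650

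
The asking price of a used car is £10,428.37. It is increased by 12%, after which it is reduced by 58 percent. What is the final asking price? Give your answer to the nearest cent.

£4,905.51

After the 12% increase: £10,428.37 × 1.12 = £11679.7744.
After the 58% decrease: £11679.7744 × 0.42 = £4905.505248 ≈ £4,905.51.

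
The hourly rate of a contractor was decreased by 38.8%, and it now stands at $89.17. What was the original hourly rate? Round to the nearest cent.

$145.70

The overall multiplier applied was 0.612.
So the original hourly rate was $89.17 ÷ 0.612 ≈ $145.70.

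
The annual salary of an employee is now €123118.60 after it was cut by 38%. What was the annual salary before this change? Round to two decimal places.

€198578.39

The overall multiplier applied was 0.62.
So the original annual salary was €123118.60 ÷ 0.62 ≈ €198578.39.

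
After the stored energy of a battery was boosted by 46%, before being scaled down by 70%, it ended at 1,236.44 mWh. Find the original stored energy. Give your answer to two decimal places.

Undoing the 70% decrease: 1,236.44 ÷ 0.3 ≈ 4121.466667.
Undoing the 46% increase: 4121.466667 ÷ 1.46 ≈ 2,822.92 mWh.

2,822.92 mWh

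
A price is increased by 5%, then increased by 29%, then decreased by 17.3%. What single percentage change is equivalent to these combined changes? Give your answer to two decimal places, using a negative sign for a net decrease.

12.02%

A 5% increase multiplies by 1.05.
Then a 29% increase: 1.05 × 1.29 = 1.3545.
Then a 17.3% decrease: 1.3545 × 0.827 = 1.1201715.
Overall factor 1.1201715, i.e. 12.02%.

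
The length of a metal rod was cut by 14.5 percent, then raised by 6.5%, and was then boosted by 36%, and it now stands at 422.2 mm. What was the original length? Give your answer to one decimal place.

340.9 mm

The overall multiplier applied was 0.855 × 1.065 × 1.36 = 1.238382.
So the original length was 422.2 ÷ 1.238382 ≈ 340.9 mm.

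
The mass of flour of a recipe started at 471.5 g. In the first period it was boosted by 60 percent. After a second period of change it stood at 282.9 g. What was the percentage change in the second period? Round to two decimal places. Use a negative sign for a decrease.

After the first period: 471.5 × 1.6 = 754.4.
Second-period multiplier: 282.9 ÷ 754.4 ≈ 0.375.
That is a change of -62.50%.

-62.50%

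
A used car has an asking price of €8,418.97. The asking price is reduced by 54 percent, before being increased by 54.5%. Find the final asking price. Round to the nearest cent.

€5,983.36

Each change multiplies by a factor: 0.46 × 1.545 = 0.7107.
€8,418.97 × 0.7107 = €5983.361979 ≈ €5,983.36.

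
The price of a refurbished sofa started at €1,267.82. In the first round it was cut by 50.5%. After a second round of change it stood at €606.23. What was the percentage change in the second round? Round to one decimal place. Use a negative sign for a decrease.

-3.4%

After the first round: €1,267.82 × 0.495 = €627.5709.
Second-round multiplier: €606.23 ÷ €627.5709 ≈ 0.96599.
That is a change of -3.4%.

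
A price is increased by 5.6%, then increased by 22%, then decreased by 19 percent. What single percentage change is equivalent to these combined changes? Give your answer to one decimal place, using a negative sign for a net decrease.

A 5.6% increase multiplies by 1.056.
Then a 22% increase: 1.056 × 1.22 = 1.28832.
Then a 19% decrease: 1.28832 × 0.81 = 1.0435392.
Overall factor 1.0435392, i.e. 4.4%.

4.4%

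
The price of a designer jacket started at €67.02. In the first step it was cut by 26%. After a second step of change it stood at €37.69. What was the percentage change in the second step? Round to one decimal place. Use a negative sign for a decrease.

-24.0%

After the first step: €67.02 × 0.74 = €49.5948.
Second-step multiplier: €37.69 ÷ €49.5948 ≈ 0.75996.
That is a change of -24.0%.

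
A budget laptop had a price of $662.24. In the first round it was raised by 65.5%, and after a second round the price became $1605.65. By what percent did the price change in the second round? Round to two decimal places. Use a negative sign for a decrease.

After the first round: $662.24 × 1.655 = $1096.0072.
Second-round multiplier: $1605.65 ÷ $1096.0072 ≈ 1.465.
That is a change of 46.50%.

46.50%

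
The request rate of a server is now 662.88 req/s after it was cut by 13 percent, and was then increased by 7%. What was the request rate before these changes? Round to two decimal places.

712.09 req/s

Undoing the 7% increase: 662.88 ÷ 1.07 ≈ 619.514019.
Undoing the 13% decrease: 619.514019 ÷ 0.87 ≈ 712.09 req/s.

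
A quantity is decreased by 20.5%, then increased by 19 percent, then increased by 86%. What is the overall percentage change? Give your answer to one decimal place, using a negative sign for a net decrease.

The combined multiplier is 0.795 × 1.19 × 1.86 = 1.759653.
That corresponds to an increase of 76.0%.

76.0%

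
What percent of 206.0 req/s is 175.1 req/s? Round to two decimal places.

85.00%

175.1 req/s ÷ 206.0 req/s = 85.00%.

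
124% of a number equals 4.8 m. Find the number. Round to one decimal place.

3.9 m

4.8 m ÷ 1.24 ≈ 3.9 m.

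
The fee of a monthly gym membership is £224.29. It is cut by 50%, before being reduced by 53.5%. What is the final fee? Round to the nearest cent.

Each change multiplies by a factor: 0.5 × 0.465 = 0.2325.
£224.29 × 0.2325 = £52.147425 ≈ £52.15.

£52.15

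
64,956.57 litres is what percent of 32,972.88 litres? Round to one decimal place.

197.0%

64,956.57 litres ÷ 32,972.88 litres ≈ 197.0%.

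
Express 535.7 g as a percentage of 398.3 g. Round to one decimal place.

134.5%

535.7 g ÷ 398.3 g ≈ 134.5%.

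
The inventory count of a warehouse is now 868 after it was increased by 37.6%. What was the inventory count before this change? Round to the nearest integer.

631

The overall multiplier applied was 1.376.
So the original inventory count was 868 ÷ 1.376 ≈ 631.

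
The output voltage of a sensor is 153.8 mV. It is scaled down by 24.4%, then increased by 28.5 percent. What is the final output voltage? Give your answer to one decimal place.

Each change multiplies by a factor: 0.756 × 1.285 = 0.97146.
153.8 × 0.97146 = 149.410548 ≈ 149.4.

149.4 mV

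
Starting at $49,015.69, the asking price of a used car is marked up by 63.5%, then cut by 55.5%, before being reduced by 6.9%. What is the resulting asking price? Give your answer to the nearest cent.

63.5% increase: $49,015.69 × 1.635 = $80140.65315.
After the 55.5% decrease: $80140.65315 × 0.445 = $35662.59065175.
Apply the 6.9% decrease: $35662.59065175 × 0.931 = $33201.87189677925 ≈ $33,201.87.

$33,201.87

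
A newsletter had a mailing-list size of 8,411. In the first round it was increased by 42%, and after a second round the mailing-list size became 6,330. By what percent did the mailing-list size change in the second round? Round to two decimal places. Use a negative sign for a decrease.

-47.00%

After the first round: 8,411 × 1.42 = 11943.62.
Second-round multiplier: 6,330 ÷ 11943.62 ≈ 0.52999.
That is a change of -47.00%.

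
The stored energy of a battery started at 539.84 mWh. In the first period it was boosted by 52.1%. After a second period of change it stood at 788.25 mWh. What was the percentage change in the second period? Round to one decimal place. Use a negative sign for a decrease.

-4.0%

After the first period: 539.84 × 1.521 = 821.09664.
Second-period multiplier: 788.25 ÷ 821.09664 ≈ 0.96.
That is a change of -4.0%.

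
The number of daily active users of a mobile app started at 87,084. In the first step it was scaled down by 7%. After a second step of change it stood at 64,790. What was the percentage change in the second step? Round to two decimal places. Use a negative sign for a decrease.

After the first step: 87,084 × 0.93 = 80988.12.
Second-step multiplier: 64,790 ÷ 80988.12 ≈ 0.799994.
That is a change of -20.00%.

-20.00%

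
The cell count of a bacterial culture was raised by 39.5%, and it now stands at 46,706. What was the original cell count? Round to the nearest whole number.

33,481

The overall multiplier applied was 1.395.
So the original cell count was 46,706 ÷ 1.395 ≈ 33,481.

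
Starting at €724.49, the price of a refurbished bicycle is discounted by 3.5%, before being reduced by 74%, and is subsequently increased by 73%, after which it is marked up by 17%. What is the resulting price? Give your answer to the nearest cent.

€367.93

3.5% decrease: €724.49 × 0.965 = €699.13285.
Apply the 74% decrease: €699.13285 × 0.26 = €181.774541.
Apply the 73% increase: €181.774541 × 1.73 = €314.46995593.
Apply the 17% increase: €314.46995593 × 1.17 = €367.9298484381 ≈ €367.93.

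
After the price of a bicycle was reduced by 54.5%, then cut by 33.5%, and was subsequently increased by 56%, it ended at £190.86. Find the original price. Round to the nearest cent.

Undoing the 56% increase: £190.86 ÷ 1.56 ≈ £122.346154.
Undoing the 33.5% decrease: £122.346154 ÷ 0.665 ≈ £183.979179.
Undoing the 54.5% decrease: £183.979179 ÷ 0.455 ≈ £404.35.

£404.35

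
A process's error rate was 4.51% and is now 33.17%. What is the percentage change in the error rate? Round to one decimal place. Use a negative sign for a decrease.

The change is 33.17 − 4.51 = 28.66 percentage points.
Relative to the original 4.51%, that is 28.66 ÷ 4.51 ≈ 635.5%.

635.5%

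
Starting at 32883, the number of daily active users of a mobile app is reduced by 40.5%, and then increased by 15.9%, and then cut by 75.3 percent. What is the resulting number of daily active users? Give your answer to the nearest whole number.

5601

Each change multiplies by a factor: 0.595 × 1.159 × 0.247 = 0.170332435.
32883 × 0.170332435 = 5601.041460105 ≈ 5601.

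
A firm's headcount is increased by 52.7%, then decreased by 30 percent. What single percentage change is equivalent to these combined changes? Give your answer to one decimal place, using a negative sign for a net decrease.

The combined multiplier is 1.527 × 0.7 = 1.0689.
That corresponds to an increase of 6.9%.

6.9%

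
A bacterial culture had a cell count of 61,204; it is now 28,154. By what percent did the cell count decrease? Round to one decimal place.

Change: 28,154 − 61,204 = -33,050.
Relative to the original: -33,050 ÷ 61,204 ≈ -54.0%.
So the cell count decreased by 54.0%.

54.0%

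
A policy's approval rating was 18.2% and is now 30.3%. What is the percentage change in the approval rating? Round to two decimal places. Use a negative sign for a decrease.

The change is 30.3 − 18.2 = 12.1 percentage points.
Relative to the original 18.2%, that is 12.1 ÷ 18.2 ≈ 66.48%.

66.48%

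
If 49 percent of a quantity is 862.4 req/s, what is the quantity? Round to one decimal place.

862.4 req/s ÷ 0.49 = 1,760.0 req/s.

1,760.0 req/s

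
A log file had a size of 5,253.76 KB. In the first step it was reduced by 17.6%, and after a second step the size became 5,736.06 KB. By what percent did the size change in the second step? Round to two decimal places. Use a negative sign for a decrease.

After the first step: 5,253.76 × 0.824 = 4329.09824.
Second-step multiplier: 5,736.06 ÷ 4329.09824 ≈ 1.325001.
That is a change of 32.50%.

32.50%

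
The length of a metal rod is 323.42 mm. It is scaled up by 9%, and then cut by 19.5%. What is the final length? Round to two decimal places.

283.78 mm

Each change multiplies by a factor: 1.09 × 0.805 = 0.87745.
323.42 × 0.87745 = 283.784879 ≈ 283.78.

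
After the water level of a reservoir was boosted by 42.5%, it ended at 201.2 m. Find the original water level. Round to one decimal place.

141.2 m

The overall multiplier applied was 1.425.
So the original water level was 201.2 ÷ 1.425 ≈ 141.2 m.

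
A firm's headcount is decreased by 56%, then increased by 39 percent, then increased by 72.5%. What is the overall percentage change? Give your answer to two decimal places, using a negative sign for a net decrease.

A 56% decrease multiplies by 0.44.
Then a 39% increase: 0.44 × 1.39 = 0.6116.
Then a 72.5% increase: 0.6116 × 1.725 = 1.05501.
Overall factor 1.05501, i.e. 5.50%.

5.50%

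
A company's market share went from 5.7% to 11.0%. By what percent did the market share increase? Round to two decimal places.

92.98%

The change is 11.0 − 5.7 = 5.3 percentage points.
Relative to the original 5.7%, that is 5.3 ÷ 5.7 ≈ 92.98%.
So the market share rose by 92.98%.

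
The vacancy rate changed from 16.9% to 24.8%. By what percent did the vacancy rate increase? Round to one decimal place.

46.7%

The change is 24.8 − 16.9 = 7.9 percentage points.
Relative to the original 16.9%, that is 7.9 ÷ 16.9 ≈ 46.7%.
So the vacancy rate rose by 46.7%.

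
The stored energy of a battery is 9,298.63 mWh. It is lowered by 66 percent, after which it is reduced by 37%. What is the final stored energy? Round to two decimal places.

Each change multiplies by a factor: 0.34 × 0.63 = 0.2142.
9,298.63 × 0.2142 = 1991.766546 ≈ 1,991.77.

1,991.77 mWh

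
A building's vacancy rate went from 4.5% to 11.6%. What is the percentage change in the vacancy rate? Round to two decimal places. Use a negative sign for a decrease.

The change is 11.6 − 4.5 = 7.1 percentage points.
Relative to the original 4.5%, that is 7.1 ÷ 4.5 ≈ 157.78%.

157.78%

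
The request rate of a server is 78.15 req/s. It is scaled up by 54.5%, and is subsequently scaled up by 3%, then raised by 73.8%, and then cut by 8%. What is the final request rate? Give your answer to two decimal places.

Each change multiplies by a factor: 1.545 × 1.03 × 1.738 × 0.92 = 2.544504996.
78.15 × 2.544504996 = 198.8530654374 ≈ 198.85.

198.85 req/s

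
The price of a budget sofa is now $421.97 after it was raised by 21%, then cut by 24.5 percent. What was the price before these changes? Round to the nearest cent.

Undoing the 24.5% decrease: $421.97 ÷ 0.755 ≈ $558.900662.
Undoing the 21% increase: $558.900662 ÷ 1.21 ≈ $461.90.

$461.90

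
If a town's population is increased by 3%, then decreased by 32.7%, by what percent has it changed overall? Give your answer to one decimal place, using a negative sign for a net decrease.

-30.7%

The combined multiplier is 1.03 × 0.673 = 0.69319.
That corresponds to a decrease of 30.7%.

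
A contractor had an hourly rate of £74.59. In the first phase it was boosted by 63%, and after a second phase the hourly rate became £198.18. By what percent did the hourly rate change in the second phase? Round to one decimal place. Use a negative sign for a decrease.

After the first phase: £74.59 × 1.63 = £121.5817.
Second-phase multiplier: £198.18 ÷ £121.5817 ≈ 1.63002.
That is a change of 63.0%.

63.0%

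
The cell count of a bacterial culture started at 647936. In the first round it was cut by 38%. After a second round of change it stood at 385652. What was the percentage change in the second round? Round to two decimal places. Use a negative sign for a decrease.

-4.00%

After the first round: 647936 × 0.62 = 401720.32.
Second-round multiplier: 385652 ÷ 401720.32 ≈ 0.960001.
That is a change of -4.00%.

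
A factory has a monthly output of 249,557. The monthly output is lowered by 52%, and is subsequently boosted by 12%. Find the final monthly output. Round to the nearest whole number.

134,162

Each change multiplies by a factor: 0.48 × 1.12 = 0.5376.
249,557 × 0.5376 = 134161.8432 ≈ 134,162.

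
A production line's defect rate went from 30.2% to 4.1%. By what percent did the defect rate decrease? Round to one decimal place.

The change is 4.1 − 30.2 = -26.1 percentage points.
Relative to the original 30.2%, that is -26.1 ÷ 30.2 ≈ -86.4%.
So the defect rate fell by 86.4%.

86.4%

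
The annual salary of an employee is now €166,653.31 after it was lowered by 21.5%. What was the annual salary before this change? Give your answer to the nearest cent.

€212,297.21

The overall multiplier applied was 0.785.
So the original annual salary was €166,653.31 ÷ 0.785 ≈ €212,297.21.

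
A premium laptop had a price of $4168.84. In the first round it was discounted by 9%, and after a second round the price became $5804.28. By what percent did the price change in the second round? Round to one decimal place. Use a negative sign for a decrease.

53.0%

After the first round: $4168.84 × 0.91 = $3793.6444.
Second-round multiplier: $5804.28 ÷ $3793.6444 ≈ 1.53.
That is a change of 53.0%.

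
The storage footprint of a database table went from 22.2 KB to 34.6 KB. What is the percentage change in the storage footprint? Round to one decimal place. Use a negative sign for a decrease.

Change: 34.6 − 22.2 = 12.4.
Relative to the original: 12.4 ÷ 22.2 ≈ 55.9%.

55.9%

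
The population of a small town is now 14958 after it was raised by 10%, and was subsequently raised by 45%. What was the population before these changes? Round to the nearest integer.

The overall multiplier applied was 1.1 × 1.45 = 1.595.
So the original population was 14958 ÷ 1.595 ≈ 9378.

9378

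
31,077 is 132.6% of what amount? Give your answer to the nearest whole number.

23,437

31,077 ÷ 1.326 ≈ 23,437.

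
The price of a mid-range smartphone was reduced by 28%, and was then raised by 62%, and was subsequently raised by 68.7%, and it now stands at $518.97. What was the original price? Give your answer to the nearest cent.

Undoing the 68.7% increase: $518.97 ÷ 1.687 ≈ $307.628927.
Undoing the 62% increase: $307.628927 ÷ 1.62 ≈ $189.894399.
Undoing the 28% decrease: $189.894399 ÷ 0.72 ≈ $263.74.

$263.74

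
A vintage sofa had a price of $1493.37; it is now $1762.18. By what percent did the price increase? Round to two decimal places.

18.00%

Change: $1762.18 − $1493.37 = $268.81.
Relative to the original: $268.81 ÷ $1493.37 ≈ 18.00%.
So the price increased by 18.00%.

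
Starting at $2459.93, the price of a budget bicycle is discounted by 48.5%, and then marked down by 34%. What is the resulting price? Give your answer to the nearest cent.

$836.13

48.5% decrease: $2459.93 × 0.515 = $1266.86395.
34% decrease: $1266.86395 × 0.66 = $836.130207 ≈ $836.13.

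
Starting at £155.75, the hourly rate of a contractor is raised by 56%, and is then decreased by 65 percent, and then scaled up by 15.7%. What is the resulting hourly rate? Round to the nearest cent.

Each change multiplies by a factor: 1.56 × 0.35 × 1.157 = 0.631722.
£155.75 × 0.631722 = £98.3907015 ≈ £98.39.

£98.39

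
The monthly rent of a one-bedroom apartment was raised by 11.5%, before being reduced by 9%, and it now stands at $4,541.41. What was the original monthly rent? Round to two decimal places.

$4,475.84

The overall multiplier applied was 1.115 × 0.91 = 1.01465.
So the original monthly rent was $4,541.41 ÷ 1.01465 ≈ $4,475.84.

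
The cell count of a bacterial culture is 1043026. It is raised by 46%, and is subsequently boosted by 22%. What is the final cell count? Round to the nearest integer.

After the 46% increase: 1043026 × 1.46 = 1522817.96.
After the 22% increase: 1522817.96 × 1.22 = 1857837.9112 ≈ 1857838.

1857838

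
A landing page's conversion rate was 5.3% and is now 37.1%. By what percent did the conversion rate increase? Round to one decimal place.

600.0%

The change is 37.1 − 5.3 = 31.8 percentage points.
Relative to the original 5.3%, that is 31.8 ÷ 5.3 = 600.0%.
So the conversion rate rose by 600.0%.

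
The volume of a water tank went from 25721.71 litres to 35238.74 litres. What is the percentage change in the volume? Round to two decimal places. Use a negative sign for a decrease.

Change: 35238.74 − 25721.71 = 9517.03.
Relative to the original: 9517.03 ÷ 25721.71 ≈ 37.00%.

37.00%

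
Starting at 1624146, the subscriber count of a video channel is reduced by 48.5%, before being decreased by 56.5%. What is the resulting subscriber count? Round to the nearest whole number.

Each change multiplies by a factor: 0.515 × 0.435 = 0.224025.
1624146 × 0.224025 = 363849.30765 ≈ 363849.

363849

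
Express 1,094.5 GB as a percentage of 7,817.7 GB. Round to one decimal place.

14.0%

1,094.5 GB ÷ 7,817.7 GB ≈ 14.0%.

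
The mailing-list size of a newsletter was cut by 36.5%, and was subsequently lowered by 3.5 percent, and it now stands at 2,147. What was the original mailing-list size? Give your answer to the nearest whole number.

Undoing the 3.5% decrease: 2,147 ÷ 0.965 ≈ 2224.870466.
Undoing the 36.5% decrease: 2224.870466 ÷ 0.635 ≈ 3,504.

3,504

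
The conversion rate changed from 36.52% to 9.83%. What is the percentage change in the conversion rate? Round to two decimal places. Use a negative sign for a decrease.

-73.08%

The change is 9.83 − 36.52 = -26.69 percentage points.
Relative to the original 36.52%, that is -26.69 ÷ 36.52 ≈ -73.08%.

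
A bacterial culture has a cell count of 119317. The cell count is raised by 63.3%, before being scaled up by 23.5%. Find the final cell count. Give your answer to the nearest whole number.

After the 63.3% increase: 119317 × 1.633 = 194844.661.
Apply the 23.5% increase: 194844.661 × 1.235 = 240633.156335 ≈ 240633.

240633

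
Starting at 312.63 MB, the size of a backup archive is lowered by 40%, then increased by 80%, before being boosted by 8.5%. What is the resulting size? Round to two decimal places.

366.34 MB

Each change multiplies by a factor: 0.6 × 1.8 × 1.085 = 1.1718.
312.63 × 1.1718 = 366.339834 ≈ 366.34.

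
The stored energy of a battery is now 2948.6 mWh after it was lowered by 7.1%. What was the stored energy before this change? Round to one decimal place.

The overall multiplier applied was 0.929.
So the original stored energy was 2948.6 ÷ 0.929 ≈ 3174.0 mWh.

3174.0 mWh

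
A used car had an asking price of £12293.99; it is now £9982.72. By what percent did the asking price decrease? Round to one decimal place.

18.8%

Change: £9982.72 − £12293.99 = -£2311.27.
Relative to the original: -£2311.27 ÷ £12293.99 ≈ -18.8%.
So the asking price decreased by 18.8%.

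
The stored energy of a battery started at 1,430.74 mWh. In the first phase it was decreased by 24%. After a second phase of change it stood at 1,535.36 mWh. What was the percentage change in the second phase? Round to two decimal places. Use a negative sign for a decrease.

41.20%

After the first phase: 1,430.74 × 0.76 = 1087.3624.
Second-phase multiplier: 1,535.36 ÷ 1087.3624 ≈ 1.412004.
That is a change of 41.20%.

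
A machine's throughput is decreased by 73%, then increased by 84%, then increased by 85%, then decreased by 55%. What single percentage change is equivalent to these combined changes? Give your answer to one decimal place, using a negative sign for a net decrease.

A 73% decrease multiplies by 0.27.
Then an 84% increase: 0.27 × 1.84 = 0.4968.
Then an 85% increase: 0.4968 × 1.85 = 0.91908.
Then a 55% decrease: 0.91908 × 0.45 = 0.413586.
Overall factor 0.413586, i.e. -58.6%.

-58.6%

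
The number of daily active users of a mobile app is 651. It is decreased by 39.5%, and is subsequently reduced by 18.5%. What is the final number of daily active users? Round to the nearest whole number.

321

Each change multiplies by a factor: 0.605 × 0.815 = 0.493075.
651 × 0.493075 = 320.991825 ≈ 321.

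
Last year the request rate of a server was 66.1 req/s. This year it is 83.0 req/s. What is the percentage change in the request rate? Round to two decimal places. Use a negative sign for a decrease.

Change: 83.0 − 66.1 = 16.9.
Relative to the original: 16.9 ÷ 66.1 ≈ 25.57%.

25.57%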